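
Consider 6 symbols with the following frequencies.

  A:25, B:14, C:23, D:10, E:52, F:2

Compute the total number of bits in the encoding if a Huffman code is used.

Build the Huffman tree bottom-up:
merge F(2) and D(10): 12
merge 12 and B(14): 26
merge C(23) and A(25): 48
merge 26 and 48: 74
merge E(52) and 74: 126
The encoded length is the sum of every internal node's weight: 12 + 26 + 48 + 74 + 126 = 286 bits.

286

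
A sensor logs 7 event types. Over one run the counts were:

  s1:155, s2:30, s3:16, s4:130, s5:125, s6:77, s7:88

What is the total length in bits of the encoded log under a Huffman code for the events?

1622

Merge the two smallest weights repeatedly:
combine s3(16), s2(30) → 46
combine 46, s6(77) → 123
combine s7(88), 123 → 211
combine s5(125), s4(130) → 255
combine s1(155), 211 → 366
combine 255, 366 → 621
The encoded length is the sum of every internal node's weight: 46 + 123 + 211 + 255 + 366 + 621 = 1622 bits.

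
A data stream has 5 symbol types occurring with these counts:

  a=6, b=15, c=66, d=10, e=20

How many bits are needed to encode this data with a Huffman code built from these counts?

Build the Huffman tree bottom-up:
combine a(6), d(10) → 16
combine b(15), 16 → 31
combine e(20), 31 → 51
combine 51, c(66) → 117
Total encoded bits = sum of merged weights = 16 + 31 + 51 + 117 = 215.

215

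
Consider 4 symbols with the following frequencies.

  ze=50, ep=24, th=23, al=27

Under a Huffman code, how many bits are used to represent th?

3

Build the tree from the bottom:
merge th(23) and ep(24): 47
merge al(27) and 47: 74
merge ze(50) and 74: 124
The subtree containing th is merged 3 times, so code length = 3.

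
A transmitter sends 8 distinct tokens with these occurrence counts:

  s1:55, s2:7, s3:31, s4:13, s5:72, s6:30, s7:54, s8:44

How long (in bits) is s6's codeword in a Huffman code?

Huffman merges, smallest pair first:
combine s2(7), s4(13) → 20
combine 20, s6(30) → 50
combine s3(31), s8(44) → 75
combine 50, s7(54) → 104
combine s1(55), s5(72) → 127
combine 75, 104 → 179
combine 127, 179 → 306
The subtree containing s6 is merged 4 times, so code length = 4.

4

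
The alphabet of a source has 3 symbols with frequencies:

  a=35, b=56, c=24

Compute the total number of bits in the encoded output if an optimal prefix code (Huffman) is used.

174

Build the Huffman tree bottom-up:
c(24) + a(35) → 59
b(56) + 59 → 115
Total encoded bits = sum of merged weights = 59 + 115 = 174.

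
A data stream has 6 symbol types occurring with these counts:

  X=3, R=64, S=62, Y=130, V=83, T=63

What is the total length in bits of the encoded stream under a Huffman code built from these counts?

1002

Build the Huffman tree bottom-up:
merge X(3) and S(62): 65
merge T(63) and R(64): 127
merge 65 and V(83): 148
merge 127 and Y(130): 257
merge 148 and 257: 405
The encoded length is the sum of every internal node's weight: 65 + 127 + 148 + 257 + 405 = 1002 bits.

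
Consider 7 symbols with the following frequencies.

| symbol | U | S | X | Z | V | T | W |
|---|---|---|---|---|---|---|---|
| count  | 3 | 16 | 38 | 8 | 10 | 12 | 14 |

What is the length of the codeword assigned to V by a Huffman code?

Build the tree from the bottom:
merge U(3) and Z(8): 11
merge V(10) and 11: 21
merge T(12) and W(14): 26
merge S(16) and 21: 37
merge 26 and 37: 63
merge X(38) and 63: 101
V sits 4 levels below the root, so its codeword is 4 bits.

4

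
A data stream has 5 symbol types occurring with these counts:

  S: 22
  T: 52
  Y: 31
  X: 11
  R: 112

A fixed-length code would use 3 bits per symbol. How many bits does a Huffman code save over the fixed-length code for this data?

Fixed-length: 3 bits × 228 symbols = 684 bits.
Huffman merges:
combine X(11), S(22) → 33
combine Y(31), 33 → 64
combine T(52), 64 → 116
combine R(112), 116 → 228
Huffman total = 33 + 64 + 116 + 228 = 441 bits.
Saving = 684 − 441 = 243 bits.

243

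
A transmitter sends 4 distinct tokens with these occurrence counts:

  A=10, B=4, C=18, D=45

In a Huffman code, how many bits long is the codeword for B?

Huffman merges, smallest pair first:
merge B(4) and A(10): 14
merge 14 and C(18): 32
merge 32 and D(45): 77
The subtree containing B is merged 3 times, so code length = 3.

3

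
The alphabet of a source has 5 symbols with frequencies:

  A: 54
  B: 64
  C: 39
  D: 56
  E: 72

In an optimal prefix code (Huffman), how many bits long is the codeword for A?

3

Build the tree from the bottom:
merge C(39) and A(54): 93
merge D(56) and B(64): 120
merge E(72) and 93: 165
merge 120 and 165: 285
A sits 3 levels below the root, so its codeword is 3 bits.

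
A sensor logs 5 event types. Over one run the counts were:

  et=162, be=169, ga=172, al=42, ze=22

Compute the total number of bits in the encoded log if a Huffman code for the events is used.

Greedily combine the two least-frequent nodes:
ze(22) + al(42) → 64
64 + et(162) → 226
be(169) + ga(172) → 341
226 + 341 → 567
Total encoded bits = sum of merged weights = 64 + 226 + 341 + 567 = 1198.

1198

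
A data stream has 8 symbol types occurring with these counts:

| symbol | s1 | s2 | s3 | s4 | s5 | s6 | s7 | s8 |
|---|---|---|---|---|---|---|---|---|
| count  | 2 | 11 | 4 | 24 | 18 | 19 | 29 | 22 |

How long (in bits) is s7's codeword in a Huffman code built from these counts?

2

Build the tree from the bottom:
s1(2) + s3(4) → 6
6 + s2(11) → 17
17 + s5(18) → 35
s6(19) + s8(22) → 41
s4(24) + s7(29) → 53
35 + 41 → 76
53 + 76 → 129
s7 sits 2 levels below the root, so its codeword is 2 bits.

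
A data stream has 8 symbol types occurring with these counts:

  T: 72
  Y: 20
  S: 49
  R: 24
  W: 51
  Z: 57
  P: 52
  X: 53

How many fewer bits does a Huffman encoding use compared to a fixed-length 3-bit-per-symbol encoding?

Fixed-length: 3 bits × 378 symbols = 1134 bits.
Huffman merges:
Y(20) + R(24) → 44
44 + S(49) → 93
W(51) + P(52) → 103
X(53) + Z(57) → 110
T(72) + 93 → 165
103 + 110 → 213
165 + 213 → 378
Huffman total = 44 + 93 + 103 + 110 + 165 + 213 + 378 = 1106 bits.
Saving = 1134 − 1106 = 28 bits.

28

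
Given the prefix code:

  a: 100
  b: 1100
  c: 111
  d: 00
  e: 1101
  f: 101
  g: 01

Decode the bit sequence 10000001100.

addb

Read left to right; each codeword is recognised as soon as it completes (prefix code):
  100→a | 00→d | 00→d | 1100→b
Decoded message: addb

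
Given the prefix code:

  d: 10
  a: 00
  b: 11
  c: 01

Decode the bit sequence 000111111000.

Read left to right; each codeword is recognised as soon as it completes (prefix code):
  00→a | 01→c | 11→b | 11→b | 10→d | 00→a
Decoded message: acbbda

acbbda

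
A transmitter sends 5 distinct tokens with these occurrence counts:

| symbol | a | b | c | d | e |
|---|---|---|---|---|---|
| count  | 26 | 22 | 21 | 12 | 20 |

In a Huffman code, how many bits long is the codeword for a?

Build the tree from the bottom:
combine d(12), e(20) → 32
combine c(21), b(22) → 43
combine a(26), 32 → 58
combine 43, 58 → 101
The subtree containing a is merged 2 times, so code length = 2.

2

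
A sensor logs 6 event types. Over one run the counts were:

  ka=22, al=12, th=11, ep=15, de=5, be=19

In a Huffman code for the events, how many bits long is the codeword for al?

Huffman merges, smallest pair first:
de(5) + th(11) → 16
al(12) + ep(15) → 27
16 + be(19) → 35
ka(22) + 27 → 49
35 + 49 → 84
al sits 3 levels below the root, so its codeword is 3 bits.

3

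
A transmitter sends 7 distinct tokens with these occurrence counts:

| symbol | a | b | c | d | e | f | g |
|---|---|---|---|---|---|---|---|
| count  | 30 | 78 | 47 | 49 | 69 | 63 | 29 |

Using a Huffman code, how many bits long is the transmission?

1007

Greedily combine the two least-frequent nodes:
g(29) + a(30) → 59
c(47) + d(49) → 96
59 + f(63) → 122
e(69) + b(78) → 147
96 + 122 → 218
147 + 218 → 365
The encoded length is the sum of every internal node's weight: 59 + 96 + 122 + 147 + 218 + 365 = 1007 bits.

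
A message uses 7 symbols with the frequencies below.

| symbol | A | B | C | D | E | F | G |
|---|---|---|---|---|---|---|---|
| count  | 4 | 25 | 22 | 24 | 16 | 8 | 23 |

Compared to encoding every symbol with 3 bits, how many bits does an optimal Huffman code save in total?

Fixed-length: 3 bits × 122 symbols = 366 bits.
Huffman merges:
merge A(4) and F(8): 12
merge 12 and E(16): 28
merge C(22) and G(23): 45
merge D(24) and B(25): 49
merge 28 and 45: 73
merge 49 and 73: 122
Huffman total = 12 + 28 + 45 + 49 + 73 + 122 = 329 bits.
Saving = 366 − 329 = 37 bits.

37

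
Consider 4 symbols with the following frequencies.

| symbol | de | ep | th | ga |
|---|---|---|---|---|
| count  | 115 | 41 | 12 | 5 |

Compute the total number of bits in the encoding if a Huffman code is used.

248

Merge the two smallest weights repeatedly:
ga(5) + th(12) → 17
17 + ep(41) → 58
58 + de(115) → 173
Total encoded bits = sum of merged weights = 17 + 58 + 173 = 248.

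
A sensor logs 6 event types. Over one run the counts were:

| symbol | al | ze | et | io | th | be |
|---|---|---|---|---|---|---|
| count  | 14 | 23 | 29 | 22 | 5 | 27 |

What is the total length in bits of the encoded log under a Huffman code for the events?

300

Greedily combine the two least-frequent nodes:
merge th(5) and al(14): 19
merge 19 and io(22): 41
merge ze(23) and be(27): 50
merge et(29) and 41: 70
merge 50 and 70: 120
The encoded length is the sum of every internal node's weight: 19 + 41 + 50 + 70 + 120 = 300 bits.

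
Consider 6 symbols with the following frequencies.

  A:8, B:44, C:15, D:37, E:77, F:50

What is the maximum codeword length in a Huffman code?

Merge the two lowest-weight nodes at each step:
merge A(8) and C(15): 23
merge 23 and D(37): 60
merge B(44) and F(50): 94
merge 60 and E(77): 137
merge 94 and 137: 231
The first pair merged (A, C) ends up deepest, at depth 4.

4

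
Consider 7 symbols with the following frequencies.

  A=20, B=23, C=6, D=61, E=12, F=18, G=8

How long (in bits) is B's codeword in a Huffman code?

3

Repeatedly merge the two smallest:
combine C(6), G(8) → 14
combine E(12), 14 → 26
combine F(18), A(20) → 38
combine B(23), 26 → 49
combine 38, 49 → 87
combine D(61), 87 → 148
B sits 3 levels below the root, so its codeword is 3 bits.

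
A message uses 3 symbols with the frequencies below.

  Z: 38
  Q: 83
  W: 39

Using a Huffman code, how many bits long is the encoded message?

237

Merge the two smallest weights repeatedly:
combine Z(38), W(39) → 77
combine 77, Q(83) → 160
Each symbol's bit-cost is frequency × depth; summing gives 237 bits (equivalently 77 + 160).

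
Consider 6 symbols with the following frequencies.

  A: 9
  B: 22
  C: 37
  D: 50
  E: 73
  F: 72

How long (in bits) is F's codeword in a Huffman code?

Build the tree from the bottom:
merge A(9) and B(22): 31
merge 31 and C(37): 68
merge D(50) and 68: 118
merge F(72) and E(73): 145
merge 118 and 145: 263
F sits 2 levels below the root, so its codeword is 2 bits.

2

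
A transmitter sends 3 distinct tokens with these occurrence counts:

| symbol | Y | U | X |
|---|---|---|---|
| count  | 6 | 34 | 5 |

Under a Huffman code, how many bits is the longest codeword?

2

Merge the two lowest-weight nodes at each step:
merge X(5) and Y(6): 11
merge 11 and U(34): 45
The rarest symbols sit at the bottom; the longest codeword is 2 bits.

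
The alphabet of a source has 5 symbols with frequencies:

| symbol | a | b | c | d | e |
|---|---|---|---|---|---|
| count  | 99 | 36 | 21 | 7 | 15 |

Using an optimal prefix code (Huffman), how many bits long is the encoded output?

322

Build the Huffman tree bottom-up:
combine d(7), e(15) → 22
combine c(21), 22 → 43
combine b(36), 43 → 79
combine 79, a(99) → 178
The encoded length is the sum of every internal node's weight: 22 + 43 + 79 + 178 = 322 bits.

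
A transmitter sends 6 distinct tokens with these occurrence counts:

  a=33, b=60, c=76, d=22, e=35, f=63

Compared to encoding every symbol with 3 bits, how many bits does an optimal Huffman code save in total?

Fixed-length: 3 bits × 289 symbols = 867 bits.
Huffman merges:
combine d(22), a(33) → 55
combine e(35), 55 → 90
combine b(60), f(63) → 123
combine c(76), 90 → 166
combine 123, 166 → 289
Huffman total = 55 + 90 + 123 + 166 + 289 = 723 bits.
Saving = 867 − 723 = 144 bits.

144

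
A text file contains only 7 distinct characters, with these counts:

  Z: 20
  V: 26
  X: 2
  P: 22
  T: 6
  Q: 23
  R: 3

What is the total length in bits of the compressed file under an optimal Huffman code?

Merge the two smallest weights repeatedly:
X(2) + R(3) → 5
5 + T(6) → 11
11 + Z(20) → 31
P(22) + Q(23) → 45
V(26) + 31 → 57
45 + 57 → 102
Each symbol's bit-cost is frequency × depth; summing gives 251 bits (equivalently 5 + 11 + 31 + 45 + 57 + 102).

251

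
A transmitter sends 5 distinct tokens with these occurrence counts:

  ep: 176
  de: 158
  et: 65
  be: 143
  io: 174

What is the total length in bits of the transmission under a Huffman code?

1640

Build the Huffman tree bottom-up:
et(65) + be(143) → 208
de(158) + io(174) → 332
ep(176) + 208 → 384
332 + 384 → 716
Each symbol's bit-cost is frequency × depth; summing gives 1640 bits (equivalently 208 + 332 + 384 + 716).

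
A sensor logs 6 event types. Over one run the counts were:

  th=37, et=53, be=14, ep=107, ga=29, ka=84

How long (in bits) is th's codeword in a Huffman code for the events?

3

Huffman merges, smallest pair first:
merge be(14) and ga(29): 43
merge th(37) and 43: 80
merge et(53) and 80: 133
merge ka(84) and ep(107): 191
merge 133 and 191: 324
th sits 3 levels below the root, so its codeword is 3 bits.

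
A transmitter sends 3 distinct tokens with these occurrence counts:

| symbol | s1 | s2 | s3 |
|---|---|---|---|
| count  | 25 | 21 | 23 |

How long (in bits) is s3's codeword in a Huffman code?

2

Build the tree from the bottom:
s2(21) + s3(23) → 44
s1(25) + 44 → 69
The subtree containing s3 is merged 2 times, so code length = 2.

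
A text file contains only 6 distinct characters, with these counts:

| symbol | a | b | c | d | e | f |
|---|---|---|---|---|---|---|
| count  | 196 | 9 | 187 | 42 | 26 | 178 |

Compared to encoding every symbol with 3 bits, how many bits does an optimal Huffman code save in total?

Fixed-length: 3 bits × 638 symbols = 1914 bits.
Huffman merges:
b(9) + e(26) → 35
35 + d(42) → 77
77 + f(178) → 255
c(187) + a(196) → 383
255 + 383 → 638
Huffman total = 35 + 77 + 255 + 383 + 638 = 1388 bits.
Saving = 1914 − 1388 = 526 bits.

526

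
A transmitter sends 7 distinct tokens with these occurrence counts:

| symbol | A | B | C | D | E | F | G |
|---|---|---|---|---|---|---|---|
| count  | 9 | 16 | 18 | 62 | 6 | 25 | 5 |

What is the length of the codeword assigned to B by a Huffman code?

Build the tree from the bottom:
G(5) + E(6) → 11
A(9) + 11 → 20
B(16) + C(18) → 34
20 + F(25) → 45
34 + 45 → 79
D(62) + 79 → 141
B's leaf is at depth 3, giving a 3-bit codeword.

3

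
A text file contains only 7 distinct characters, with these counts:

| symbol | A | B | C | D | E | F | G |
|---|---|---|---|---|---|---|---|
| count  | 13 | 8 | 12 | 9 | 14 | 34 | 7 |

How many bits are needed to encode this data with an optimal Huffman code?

257

Build the Huffman tree bottom-up:
combine G(7), B(8) → 15
combine D(9), C(12) → 21
combine A(13), E(14) → 27
combine 15, 21 → 36
combine 27, F(34) → 61
combine 36, 61 → 97
The encoded length is the sum of every internal node's weight: 15 + 21 + 27 + 36 + 61 + 97 = 257 bits.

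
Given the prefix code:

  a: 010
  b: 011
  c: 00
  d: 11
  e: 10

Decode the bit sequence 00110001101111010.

Read left to right; each codeword is recognised as soon as it completes (prefix code):
  00→c | 11→d | 00→c | 011→b | 011→b | 11→d | 010→a
Decoded message: cdcbbda

cdcbbda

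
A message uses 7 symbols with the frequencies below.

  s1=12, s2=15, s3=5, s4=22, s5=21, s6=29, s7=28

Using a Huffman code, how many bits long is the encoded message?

Merge the two smallest weights repeatedly:
s3(5) + s1(12) → 17
s2(15) + 17 → 32
s5(21) + s4(22) → 43
s7(28) + s6(29) → 57
32 + 43 → 75
57 + 75 → 132
Each symbol's bit-cost is frequency × depth; summing gives 356 bits (equivalently 17 + 32 + 43 + 57 + 75 + 132).

356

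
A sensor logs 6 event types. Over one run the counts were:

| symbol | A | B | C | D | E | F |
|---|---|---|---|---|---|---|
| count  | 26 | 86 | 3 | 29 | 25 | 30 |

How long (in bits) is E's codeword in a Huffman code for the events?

4

Huffman merges, smallest pair first:
C(3) + E(25) → 28
A(26) + 28 → 54
D(29) + F(30) → 59
54 + 59 → 113
B(86) + 113 → 199
The subtree containing E is merged 4 times, so code length = 4.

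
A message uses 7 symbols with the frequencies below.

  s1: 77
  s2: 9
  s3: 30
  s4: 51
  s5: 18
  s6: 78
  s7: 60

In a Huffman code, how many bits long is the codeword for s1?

2

Build the tree from the bottom:
s2(9) + s5(18) → 27
27 + s3(30) → 57
s4(51) + 57 → 108
s7(60) + s1(77) → 137
s6(78) + 108 → 186
137 + 186 → 323
s1's leaf is at depth 2, giving a 2-bit codeword.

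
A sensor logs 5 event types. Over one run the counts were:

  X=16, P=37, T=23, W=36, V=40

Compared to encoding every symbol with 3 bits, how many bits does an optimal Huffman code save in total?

Fixed-length: 3 bits × 152 symbols = 456 bits.
Huffman merges:
X(16) + T(23) → 39
W(36) + P(37) → 73
39 + V(40) → 79
73 + 79 → 152
Huffman total = 39 + 73 + 79 + 152 = 343 bits.
Saving = 456 − 343 = 113 bits.

113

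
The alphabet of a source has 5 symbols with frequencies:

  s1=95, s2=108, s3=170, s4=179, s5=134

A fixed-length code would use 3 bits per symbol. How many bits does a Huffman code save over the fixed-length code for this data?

483

Fixed-length: 3 bits × 686 symbols = 2058 bits.
Huffman merges:
s1(95) + s2(108) → 203
s5(134) + s3(170) → 304
s4(179) + 203 → 382
304 + 382 → 686
Huffman total = 203 + 304 + 382 + 686 = 1575 bits.
Saving = 2058 − 1575 = 483 bits.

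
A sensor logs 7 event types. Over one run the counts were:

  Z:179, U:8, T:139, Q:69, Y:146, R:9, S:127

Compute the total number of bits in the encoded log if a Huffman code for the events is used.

Merge the two smallest weights repeatedly:
merge U(8) and R(9): 17
merge 17 and Q(69): 86
merge 86 and S(127): 213
merge T(139) and Y(146): 285
merge Z(179) and 213: 392
merge 285 and 392: 677
Total encoded bits = sum of merged weights = 17 + 86 + 213 + 285 + 392 + 677 = 1670.

1670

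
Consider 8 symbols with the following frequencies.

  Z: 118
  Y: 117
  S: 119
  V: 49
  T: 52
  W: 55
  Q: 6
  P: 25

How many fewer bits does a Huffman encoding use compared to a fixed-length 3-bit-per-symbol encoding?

Fixed-length: 3 bits × 541 symbols = 1623 bits.
Huffman merges:
merge Q(6) and P(25): 31
merge 31 and V(49): 80
merge T(52) and W(55): 107
merge 80 and 107: 187
merge Y(117) and Z(118): 235
merge S(119) and 187: 306
merge 235 and 306: 541
Huffman total = 31 + 80 + 107 + 187 + 235 + 306 + 541 = 1487 bits.
Saving = 1623 − 1487 = 136 bits.

136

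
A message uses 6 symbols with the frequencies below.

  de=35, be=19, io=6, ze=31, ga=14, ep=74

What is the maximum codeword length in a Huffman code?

Merge the two lowest-weight nodes at each step:
merge io(6) and ga(14): 20
merge be(19) and 20: 39
merge ze(31) and de(35): 66
merge 39 and 66: 105
merge ep(74) and 105: 179
The first pair merged (io, ga) ends up deepest, at depth 4.

4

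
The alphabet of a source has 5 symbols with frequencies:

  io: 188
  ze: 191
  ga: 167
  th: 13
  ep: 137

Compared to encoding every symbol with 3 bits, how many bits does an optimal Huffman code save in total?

Fixed-length: 3 bits × 696 symbols = 2088 bits.
Huffman merges:
merge th(13) and ep(137): 150
merge 150 and ga(167): 317
merge io(188) and ze(191): 379
merge 317 and 379: 696
Huffman total = 150 + 317 + 379 + 696 = 1542 bits.
Saving = 2088 − 1542 = 546 bits.

546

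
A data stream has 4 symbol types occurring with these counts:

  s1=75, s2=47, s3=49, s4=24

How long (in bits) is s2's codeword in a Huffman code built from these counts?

Repeatedly merge the two smallest:
combine s4(24), s2(47) → 71
combine s3(49), 71 → 120
combine s1(75), 120 → 195
The subtree containing s2 is merged 3 times, so code length = 3.

3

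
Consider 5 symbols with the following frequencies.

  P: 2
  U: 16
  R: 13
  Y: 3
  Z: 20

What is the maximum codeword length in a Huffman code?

4

Merge the two lowest-weight nodes at each step:
combine P(2), Y(3) → 5
combine 5, R(13) → 18
combine U(16), 18 → 34
combine Z(20), 34 → 54
Maximum depth reached is 4.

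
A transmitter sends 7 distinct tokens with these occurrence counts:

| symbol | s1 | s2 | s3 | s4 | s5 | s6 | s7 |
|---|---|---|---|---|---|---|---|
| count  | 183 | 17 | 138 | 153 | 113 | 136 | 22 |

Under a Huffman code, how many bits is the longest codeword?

4

Merge the two lowest-weight nodes at each step:
merge s2(17) and s7(22): 39
merge 39 and s5(113): 152
merge s6(136) and s3(138): 274
merge 152 and s4(153): 305
merge s1(183) and 274: 457
merge 305 and 457: 762
The rarest symbols sit at the bottom; the longest codeword is 4 bits.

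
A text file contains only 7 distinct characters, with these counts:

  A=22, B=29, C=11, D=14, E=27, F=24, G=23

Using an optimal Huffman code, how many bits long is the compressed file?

419

Merge the two smallest weights repeatedly:
merge C(11) and D(14): 25
merge A(22) and G(23): 45
merge F(24) and 25: 49
merge E(27) and B(29): 56
merge 45 and 49: 94
merge 56 and 94: 150
The encoded length is the sum of every internal node's weight: 25 + 45 + 49 + 56 + 94 + 150 = 419 bits.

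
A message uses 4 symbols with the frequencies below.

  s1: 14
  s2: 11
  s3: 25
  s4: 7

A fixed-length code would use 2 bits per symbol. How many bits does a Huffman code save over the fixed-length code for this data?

Fixed-length: 2 bits × 57 symbols = 114 bits.
Huffman merges:
combine s4(7), s2(11) → 18
combine s1(14), 18 → 32
combine s3(25), 32 → 57
Huffman total = 18 + 32 + 57 = 107 bits.
Saving = 114 − 107 = 7 bits.

7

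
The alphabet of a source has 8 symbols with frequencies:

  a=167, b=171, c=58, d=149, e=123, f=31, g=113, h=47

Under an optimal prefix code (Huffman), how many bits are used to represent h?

Huffman merges, smallest pair first:
merge f(31) and h(47): 78
merge c(58) and 78: 136
merge g(113) and e(123): 236
merge 136 and d(149): 285
merge a(167) and b(171): 338
merge 236 and 285: 521
merge 338 and 521: 859
h sits 5 levels below the root, so its codeword is 5 bits.

5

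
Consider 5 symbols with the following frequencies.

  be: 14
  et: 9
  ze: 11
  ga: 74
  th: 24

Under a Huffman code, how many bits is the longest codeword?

Merge the two lowest-weight nodes at each step:
combine et(9), ze(11) → 20
combine be(14), 20 → 34
combine th(24), 34 → 58
combine 58, ga(74) → 132
The rarest symbols sit at the bottom; the longest codeword is 4 bits.

4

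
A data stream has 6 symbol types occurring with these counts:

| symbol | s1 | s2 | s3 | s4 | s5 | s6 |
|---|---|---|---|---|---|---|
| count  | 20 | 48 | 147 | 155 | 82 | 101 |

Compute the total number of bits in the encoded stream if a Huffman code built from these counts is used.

Merge the two smallest weights repeatedly:
s1(20) + s2(48) → 68
68 + s5(82) → 150
s6(101) + s3(147) → 248
150 + s4(155) → 305
248 + 305 → 553
The encoded length is the sum of every internal node's weight: 68 + 150 + 248 + 305 + 553 = 1324 bits.

1324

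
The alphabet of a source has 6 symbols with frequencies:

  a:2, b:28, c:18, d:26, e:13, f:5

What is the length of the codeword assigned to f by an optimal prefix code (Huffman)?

4

Huffman merges, smallest pair first:
combine a(2), f(5) → 7
combine 7, e(13) → 20
combine c(18), 20 → 38
combine d(26), b(28) → 54
combine 38, 54 → 92
f sits 4 levels below the root, so its codeword is 4 bits.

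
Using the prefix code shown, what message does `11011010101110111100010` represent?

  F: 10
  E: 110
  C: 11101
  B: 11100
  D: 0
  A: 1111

Read left to right; each codeword is recognised as soon as it completes (prefix code):
  110→E | 110→E | 10→F | 10→F | 11101→C | 11100→B | 0→D | 10→F
Decoded message: EEFFCBDF

EEFFCBDF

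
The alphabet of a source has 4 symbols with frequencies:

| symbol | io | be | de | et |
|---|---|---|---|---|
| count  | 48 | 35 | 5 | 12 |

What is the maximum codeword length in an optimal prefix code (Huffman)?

3

Merge the two lowest-weight nodes at each step:
merge de(5) and et(12): 17
merge 17 and be(35): 52
merge io(48) and 52: 100
The rarest symbols sit at the bottom; the longest codeword is 3 bits.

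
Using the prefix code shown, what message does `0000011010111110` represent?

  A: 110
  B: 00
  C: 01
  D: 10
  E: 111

Read left to right; each codeword is recognised as soon as it completes (prefix code):
  00→B | 00→B | 01→C | 10→D | 10→D | 111→E | 110→A
Decoded message: BBCDDEA

BBCDDEA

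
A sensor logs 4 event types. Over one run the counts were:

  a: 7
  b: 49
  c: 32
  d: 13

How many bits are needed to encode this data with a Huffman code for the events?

Merge the two smallest weights repeatedly:
merge a(7) and d(13): 20
merge 20 and c(32): 52
merge b(49) and 52: 101
Total encoded bits = sum of merged weights = 20 + 52 + 101 = 173.

173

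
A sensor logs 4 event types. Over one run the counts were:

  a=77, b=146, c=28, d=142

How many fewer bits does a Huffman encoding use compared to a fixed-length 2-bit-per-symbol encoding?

Fixed-length: 2 bits × 393 symbols = 786 bits.
Huffman merges:
combine c(28), a(77) → 105
combine 105, d(142) → 247
combine b(146), 247 → 393
Huffman total = 105 + 247 + 393 = 745 bits.
Saving = 786 − 745 = 41 bits.

41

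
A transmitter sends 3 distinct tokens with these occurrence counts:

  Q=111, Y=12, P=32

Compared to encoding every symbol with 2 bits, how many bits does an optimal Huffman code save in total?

111

Fixed-length: 2 bits × 155 symbols = 310 bits.
Huffman merges:
merge Y(12) and P(32): 44
merge 44 and Q(111): 155
Huffman total = 44 + 155 = 199 bits.
Saving = 310 − 199 = 111 bits.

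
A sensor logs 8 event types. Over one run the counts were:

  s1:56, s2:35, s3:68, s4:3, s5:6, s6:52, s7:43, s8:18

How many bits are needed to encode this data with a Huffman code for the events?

Merge the two smallest weights repeatedly:
merge s4(3) and s5(6): 9
merge 9 and s8(18): 27
merge 27 and s2(35): 62
merge s7(43) and s6(52): 95
merge s1(56) and 62: 118
merge s3(68) and 95: 163
merge 118 and 163: 281
The encoded length is the sum of every internal node's weight: 9 + 27 + 62 + 95 + 118 + 163 + 281 = 755 bits.

755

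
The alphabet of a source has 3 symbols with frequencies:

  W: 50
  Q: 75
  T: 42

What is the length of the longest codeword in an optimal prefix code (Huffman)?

Merge the two lowest-weight nodes at each step:
T(42) + W(50) → 92
Q(75) + 92 → 167
The first pair merged (T, W) ends up deepest, at depth 2.

2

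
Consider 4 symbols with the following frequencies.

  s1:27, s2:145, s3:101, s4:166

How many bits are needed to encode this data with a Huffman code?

840

Build the Huffman tree bottom-up:
s1(27) + s3(101) → 128
128 + s2(145) → 273
s4(166) + 273 → 439
Each symbol's bit-cost is frequency × depth; summing gives 840 bits (equivalently 128 + 273 + 439).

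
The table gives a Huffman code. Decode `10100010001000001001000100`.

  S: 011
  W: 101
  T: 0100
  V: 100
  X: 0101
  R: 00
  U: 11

WRTTRTVT

Read left to right; each codeword is recognised as soon as it completes (prefix code):
  101→W | 00→R | 0100→T | 0100→T | 00→R | 0100→T | 100→V | 0100→T
Decoded message: WRTTRTVT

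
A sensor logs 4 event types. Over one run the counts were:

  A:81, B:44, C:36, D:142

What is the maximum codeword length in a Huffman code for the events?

3

Merge the two lowest-weight nodes at each step:
combine C(36), B(44) → 80
combine 80, A(81) → 161
combine D(142), 161 → 303
The first pair merged (C, B) ends up deepest, at depth 3.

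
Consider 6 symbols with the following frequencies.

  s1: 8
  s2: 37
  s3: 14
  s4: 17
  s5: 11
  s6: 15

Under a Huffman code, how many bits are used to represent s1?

Huffman merges, smallest pair first:
combine s1(8), s5(11) → 19
combine s3(14), s6(15) → 29
combine s4(17), 19 → 36
combine 29, 36 → 65
combine s2(37), 65 → 102
s1's leaf is at depth 4, giving a 4-bit codeword.

4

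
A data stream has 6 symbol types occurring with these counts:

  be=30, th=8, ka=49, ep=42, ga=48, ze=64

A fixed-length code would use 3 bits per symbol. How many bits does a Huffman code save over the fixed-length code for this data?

Fixed-length: 3 bits × 241 symbols = 723 bits.
Huffman merges:
th(8) + be(30) → 38
38 + ep(42) → 80
ga(48) + ka(49) → 97
ze(64) + 80 → 144
97 + 144 → 241
Huffman total = 38 + 80 + 97 + 144 + 241 = 600 bits.
Saving = 723 − 600 = 123 bits.

123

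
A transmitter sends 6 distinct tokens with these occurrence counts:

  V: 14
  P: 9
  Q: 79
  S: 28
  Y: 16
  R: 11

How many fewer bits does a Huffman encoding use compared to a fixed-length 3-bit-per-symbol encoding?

Fixed-length: 3 bits × 157 symbols = 471 bits.
Huffman merges:
merge P(9) and R(11): 20
merge V(14) and Y(16): 30
merge 20 and S(28): 48
merge 30 and 48: 78
merge 78 and Q(79): 157
Huffman total = 20 + 30 + 48 + 78 + 157 = 333 bits.
Saving = 471 − 333 = 138 bits.

138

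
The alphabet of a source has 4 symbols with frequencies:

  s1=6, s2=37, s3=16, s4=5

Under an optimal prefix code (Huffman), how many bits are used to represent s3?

2

Build the tree from the bottom:
s4(5) + s1(6) → 11
11 + s3(16) → 27
27 + s2(37) → 64
The subtree containing s3 is merged 2 times, so code length = 2.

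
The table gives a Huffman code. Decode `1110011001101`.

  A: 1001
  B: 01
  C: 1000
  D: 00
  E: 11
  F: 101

EAAF

Read left to right; each codeword is recognised as soon as it completes (prefix code):
  11→E | 1001→A | 1001→A | 101→F
Decoded message: EAAF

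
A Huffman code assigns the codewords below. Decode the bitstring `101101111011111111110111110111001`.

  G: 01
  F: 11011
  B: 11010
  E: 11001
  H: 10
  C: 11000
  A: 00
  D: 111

Read left to right; each codeword is recognised as soon as it completes (prefix code):
  10→H | 11011→F | 11011→F | 111→D | 111→D | 11011→F | 111→D | 01→G | 11001→E
Decoded message: HFFDDFDGE

HFFDDFDGE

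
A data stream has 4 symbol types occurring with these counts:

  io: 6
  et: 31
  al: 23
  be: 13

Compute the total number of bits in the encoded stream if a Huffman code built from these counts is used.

Greedily combine the two least-frequent nodes:
combine io(6), be(13) → 19
combine 19, al(23) → 42
combine et(31), 42 → 73
The encoded length is the sum of every internal node's weight: 19 + 42 + 73 = 134 bits.

134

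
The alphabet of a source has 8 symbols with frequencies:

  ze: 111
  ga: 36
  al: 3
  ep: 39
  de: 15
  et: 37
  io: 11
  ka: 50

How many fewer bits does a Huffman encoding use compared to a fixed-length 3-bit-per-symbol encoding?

Fixed-length: 3 bits × 302 symbols = 906 bits.
Huffman merges:
combine al(3), io(11) → 14
combine 14, de(15) → 29
combine 29, ga(36) → 65
combine et(37), ep(39) → 76
combine ka(50), 65 → 115
combine 76, ze(111) → 187
combine 115, 187 → 302
Huffman total = 14 + 29 + 65 + 76 + 115 + 187 + 302 = 788 bits.
Saving = 906 − 788 = 118 bits.

118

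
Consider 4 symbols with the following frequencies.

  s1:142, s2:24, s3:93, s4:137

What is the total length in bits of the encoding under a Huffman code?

767

Greedily combine the two least-frequent nodes:
s2(24) + s3(93) → 117
117 + s4(137) → 254
s1(142) + 254 → 396
The encoded length is the sum of every internal node's weight: 117 + 254 + 396 = 767 bits.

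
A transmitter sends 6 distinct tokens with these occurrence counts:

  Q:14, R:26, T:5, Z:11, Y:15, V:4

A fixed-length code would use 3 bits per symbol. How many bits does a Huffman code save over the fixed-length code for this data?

46

Fixed-length: 3 bits × 75 symbols = 225 bits.
Huffman merges:
combine V(4), T(5) → 9
combine 9, Z(11) → 20
combine Q(14), Y(15) → 29
combine 20, R(26) → 46
combine 29, 46 → 75
Huffman total = 9 + 20 + 29 + 46 + 75 = 179 bits.
Saving = 225 − 179 = 46 bits.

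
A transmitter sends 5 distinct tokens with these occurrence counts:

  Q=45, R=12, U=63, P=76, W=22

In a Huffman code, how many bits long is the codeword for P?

Repeatedly merge the two smallest:
R(12) + W(22) → 34
34 + Q(45) → 79
U(63) + P(76) → 139
79 + 139 → 218
The subtree containing P is merged 2 times, so code length = 2.

2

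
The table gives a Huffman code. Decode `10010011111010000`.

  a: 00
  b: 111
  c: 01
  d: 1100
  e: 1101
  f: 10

Read left to right; each codeword is recognised as soon as it completes (prefix code):
  10→f | 01→c | 00→a | 111→b | 1101→e | 00→a | 00→a
Decoded message: fcabeaa

fcabeaa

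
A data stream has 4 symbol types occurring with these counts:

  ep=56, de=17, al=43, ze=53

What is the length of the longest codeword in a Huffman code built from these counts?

2

Merge the two lowest-weight nodes at each step:
de(17) + al(43) → 60
ze(53) + ep(56) → 109
60 + 109 → 169
The rarest symbols sit at the bottom; the longest codeword is 2 bits.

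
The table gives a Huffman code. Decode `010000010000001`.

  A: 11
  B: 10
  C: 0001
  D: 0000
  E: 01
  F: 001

EDEDF

Read left to right; each codeword is recognised as soon as it completes (prefix code):
  01→E | 0000→D | 01→E | 0000→D | 001→F
Decoded message: EDEDF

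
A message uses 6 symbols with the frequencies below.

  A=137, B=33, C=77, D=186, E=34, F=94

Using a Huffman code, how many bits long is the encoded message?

1333

Greedily combine the two least-frequent nodes:
merge B(33) and E(34): 67
merge 67 and C(77): 144
merge F(94) and A(137): 231
merge 144 and D(186): 330
merge 231 and 330: 561
The encoded length is the sum of every internal node's weight: 67 + 144 + 231 + 330 + 561 = 1333 bits.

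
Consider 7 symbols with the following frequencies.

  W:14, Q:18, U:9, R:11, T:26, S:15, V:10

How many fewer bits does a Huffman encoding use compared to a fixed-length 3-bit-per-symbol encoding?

Fixed-length: 3 bits × 103 symbols = 309 bits.
Huffman merges:
combine U(9), V(10) → 19
combine R(11), W(14) → 25
combine S(15), Q(18) → 33
combine 19, 25 → 44
combine T(26), 33 → 59
combine 44, 59 → 103
Huffman total = 19 + 25 + 33 + 44 + 59 + 103 = 283 bits.
Saving = 309 − 283 = 26 bits.

26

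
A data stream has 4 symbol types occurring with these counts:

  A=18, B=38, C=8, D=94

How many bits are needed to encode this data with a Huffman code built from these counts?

248

Merge the two smallest weights repeatedly:
merge C(8) and A(18): 26
merge 26 and B(38): 64
merge 64 and D(94): 158
Total encoded bits = sum of merged weights = 26 + 64 + 158 = 248.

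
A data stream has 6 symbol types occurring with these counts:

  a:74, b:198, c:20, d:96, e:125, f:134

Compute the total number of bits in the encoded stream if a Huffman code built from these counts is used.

1578

Merge the two smallest weights repeatedly:
merge c(20) and a(74): 94
merge 94 and d(96): 190
merge e(125) and f(134): 259
merge 190 and b(198): 388
merge 259 and 388: 647
The encoded length is the sum of every internal node's weight: 94 + 190 + 259 + 388 + 647 = 1578 bits.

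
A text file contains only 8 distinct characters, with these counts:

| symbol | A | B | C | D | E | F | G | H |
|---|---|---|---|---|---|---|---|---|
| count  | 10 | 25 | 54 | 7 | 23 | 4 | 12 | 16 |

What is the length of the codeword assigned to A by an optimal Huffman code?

4

Build the tree from the bottom:
combine F(4), D(7) → 11
combine A(10), 11 → 21
combine G(12), H(16) → 28
combine 21, E(23) → 44
combine B(25), 28 → 53
combine 44, 53 → 97
combine C(54), 97 → 151
A's leaf is at depth 4, giving a 4-bit codeword.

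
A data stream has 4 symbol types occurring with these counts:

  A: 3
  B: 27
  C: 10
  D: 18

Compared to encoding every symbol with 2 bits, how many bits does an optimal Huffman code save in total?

14

Fixed-length: 2 bits × 58 symbols = 116 bits.
Huffman merges:
merge A(3) and C(10): 13
merge 13 and D(18): 31
merge B(27) and 31: 58
Huffman total = 13 + 31 + 58 = 102 bits.
Saving = 116 − 102 = 14 bits.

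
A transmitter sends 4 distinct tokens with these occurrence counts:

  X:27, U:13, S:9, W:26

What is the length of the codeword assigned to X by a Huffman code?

1

Repeatedly merge the two smallest:
S(9) + U(13) → 22
22 + W(26) → 48
X(27) + 48 → 75
X is a child of the root — depth 1, so its codeword is a single bit.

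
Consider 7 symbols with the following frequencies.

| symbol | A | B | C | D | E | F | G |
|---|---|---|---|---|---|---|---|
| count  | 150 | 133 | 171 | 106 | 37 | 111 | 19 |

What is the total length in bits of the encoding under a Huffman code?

Greedily combine the two least-frequent nodes:
G(19) + E(37) → 56
56 + D(106) → 162
F(111) + B(133) → 244
A(150) + 162 → 312
C(171) + 244 → 415
312 + 415 → 727
Total encoded bits = sum of merged weights = 56 + 162 + 244 + 312 + 415 + 727 = 1916.

1916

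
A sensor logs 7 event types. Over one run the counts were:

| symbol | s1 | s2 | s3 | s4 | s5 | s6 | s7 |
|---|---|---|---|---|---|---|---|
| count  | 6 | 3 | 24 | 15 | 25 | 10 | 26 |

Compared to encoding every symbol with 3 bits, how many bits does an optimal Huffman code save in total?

Fixed-length: 3 bits × 109 symbols = 327 bits.
Huffman merges:
s2(3) + s1(6) → 9
9 + s6(10) → 19
s4(15) + 19 → 34
s3(24) + s5(25) → 49
s7(26) + 34 → 60
49 + 60 → 109
Huffman total = 9 + 19 + 34 + 49 + 60 + 109 = 280 bits.
Saving = 327 − 280 = 47 bits.

47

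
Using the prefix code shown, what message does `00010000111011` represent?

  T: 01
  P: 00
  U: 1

Read left to right; each codeword is recognised as soon as it completes (prefix code):
  00→P | 01→T | 00→P | 00→P | 1→U | 1→U | 1→U | 01→T | 1→U
Decoded message: PTPPUUUTU

PTPPUUUTU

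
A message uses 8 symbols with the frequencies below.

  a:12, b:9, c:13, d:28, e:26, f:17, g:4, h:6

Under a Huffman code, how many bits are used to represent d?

Build the tree from the bottom:
merge g(4) and h(6): 10
merge b(9) and 10: 19
merge a(12) and c(13): 25
merge f(17) and 19: 36
merge 25 and e(26): 51
merge d(28) and 36: 64
merge 51 and 64: 115
d sits 2 levels below the root, so its codeword is 2 bits.

2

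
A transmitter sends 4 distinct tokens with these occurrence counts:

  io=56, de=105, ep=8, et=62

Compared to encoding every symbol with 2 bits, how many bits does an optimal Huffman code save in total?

Fixed-length: 2 bits × 231 symbols = 462 bits.
Huffman merges:
ep(8) + io(56) → 64
et(62) + 64 → 126
de(105) + 126 → 231
Huffman total = 64 + 126 + 231 = 421 bits.
Saving = 462 − 421 = 41 bits.

41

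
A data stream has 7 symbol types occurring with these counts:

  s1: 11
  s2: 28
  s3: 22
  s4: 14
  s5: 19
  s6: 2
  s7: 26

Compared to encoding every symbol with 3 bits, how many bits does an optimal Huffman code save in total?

41

Fixed-length: 3 bits × 122 symbols = 366 bits.
Huffman merges:
merge s6(2) and s1(11): 13
merge 13 and s4(14): 27
merge s5(19) and s3(22): 41
merge s7(26) and 27: 53
merge s2(28) and 41: 69
merge 53 and 69: 122
Huffman total = 13 + 27 + 41 + 53 + 69 + 122 = 325 bits.
Saving = 366 − 325 = 41 bits.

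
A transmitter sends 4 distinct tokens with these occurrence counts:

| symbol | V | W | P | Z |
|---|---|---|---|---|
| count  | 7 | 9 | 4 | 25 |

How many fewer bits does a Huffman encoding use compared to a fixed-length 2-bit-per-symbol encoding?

Fixed-length: 2 bits × 45 symbols = 90 bits.
Huffman merges:
combine P(4), V(7) → 11
combine W(9), 11 → 20
combine 20, Z(25) → 45
Huffman total = 11 + 20 + 45 = 76 bits.
Saving = 90 − 76 = 14 bits.

14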